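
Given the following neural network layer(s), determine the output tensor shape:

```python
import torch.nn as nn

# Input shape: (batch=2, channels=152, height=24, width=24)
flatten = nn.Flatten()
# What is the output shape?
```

Input: (2, 152, 24, 24) -> Output: (2, 87552)

Answer: (2, 87552)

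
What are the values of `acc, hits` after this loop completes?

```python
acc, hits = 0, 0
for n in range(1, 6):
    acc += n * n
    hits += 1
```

Sum of squares and count
`acc, hits` takes the values: (0, 0) → (1, 0) → (1, 1) → (5, 1) → (5, 2) → (14, 2) → (14, 3) → (30, 3) → (30, 4) → (55, 4) → (55, 5)

Answer: 55, 5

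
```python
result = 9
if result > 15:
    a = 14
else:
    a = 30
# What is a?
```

Trace:
`result = 9` → result = 9
`if result > 15: ...` → result > 15 is False, take else branch → a = 30
So a = 30

Answer: 30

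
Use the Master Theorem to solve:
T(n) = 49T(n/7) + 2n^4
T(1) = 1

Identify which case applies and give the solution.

a=49, b=7, f(n)=2n^4. log_7(49) = 2. Since c=4 > 2 and the regularity condition holds (49(n/7)^4 = (49/7^4)n^4 with 49/7^4 < 1), Case 3 applies: T(n) = Θ(f(n)) = O(n^4).

Answer: O(n^4) - Case 3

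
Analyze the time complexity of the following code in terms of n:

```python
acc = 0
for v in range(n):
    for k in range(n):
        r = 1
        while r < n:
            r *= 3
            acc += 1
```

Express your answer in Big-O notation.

Each loop level contributes: n × n × log n. Multiplying the contributions gives O(n^2 log n).

Answer: O(n^2 log n)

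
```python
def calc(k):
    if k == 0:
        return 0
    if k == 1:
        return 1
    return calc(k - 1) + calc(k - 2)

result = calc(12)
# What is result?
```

Build up from base cases: calc(0)=0, calc(1)=1, calc(2)=1, calc(3)=2, calc(4)=3, calc(5)=5, calc(6)=8, ..., calc(12)=144

Answer: 144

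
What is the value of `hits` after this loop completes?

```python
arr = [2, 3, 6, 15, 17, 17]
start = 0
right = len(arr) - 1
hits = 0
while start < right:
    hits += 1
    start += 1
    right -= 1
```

Iterations until pointers meet (list length 6)
`hits` takes the values: 0 → 1 → 2 → 3

Answer: 3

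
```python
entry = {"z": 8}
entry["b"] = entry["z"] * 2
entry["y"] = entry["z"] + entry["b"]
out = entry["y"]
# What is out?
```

Trace:
`entry = {"z": 8}` → entry = {'z': 8}
`entry["b"] = entry["z"] * 2` → entry = {'z': 8, 'b': 16}
`entry["y"] = entry["z"] + entry["b"]` → entry = {'z': 8, 'b': 16, 'y': 24}
`out = entry["y"]` → out = 24
So out = 24

Answer: 24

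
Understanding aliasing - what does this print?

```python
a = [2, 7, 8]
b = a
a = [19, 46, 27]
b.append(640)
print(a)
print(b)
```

Key concept: rebinding vs mutation: a is rebound to a new list, b still points at the original.
Step by step:
`a = [2, 7, 8]` → a = [2, 7, 8]
`b = a` → b = [2, 7, 8] (same object as a)
`a = [19, 46, 27]` → a = [19, 46, 27]
`b.append(640)` → b = [2, 7, 8, 640]
`print(a)` → prints [19, 46, 27]
`print(b)` → prints [2, 7, 8, 640]

Answer:
[19, 46, 27]
[2, 7, 8, 640]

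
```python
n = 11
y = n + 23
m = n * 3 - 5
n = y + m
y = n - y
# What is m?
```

Trace:
`n = 11` → n = 11
`y = n + 23` → y = 34
`m = n * 3 - 5` → m = 28
`n = y + m` → n = 62
`y = n - y` → y = 28
So m = 28

Answer: 28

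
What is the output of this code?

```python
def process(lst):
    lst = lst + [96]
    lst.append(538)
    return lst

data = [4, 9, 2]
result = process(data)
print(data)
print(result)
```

Key concept: rebinding parameter vs mutation.
Step by step:
`data = [4, 9, 2]` → data = [4, 9, 2]
`result = process(data)` → result = [4, 9, 2, 96, 538]
`print(data)` → prints [4, 9, 2]
`print(result)` → prints [4, 9, 2, 96, 538]

Answer:
[4, 9, 2]
[4, 9, 2, 96, 538]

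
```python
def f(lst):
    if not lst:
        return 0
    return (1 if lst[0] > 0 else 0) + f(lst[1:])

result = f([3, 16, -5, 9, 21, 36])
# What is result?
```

Count of positive elements in [3, 16, -5, 9, 21, 36] = 5

Answer: 5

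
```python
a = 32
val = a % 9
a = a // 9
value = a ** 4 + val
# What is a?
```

Trace:
`a = 32` → a = 32
`val = a % 9` → val = 5
`a = a // 9` → a = 3
`value = a ** 4 + val` → value = 86
So a = 3

Answer: 3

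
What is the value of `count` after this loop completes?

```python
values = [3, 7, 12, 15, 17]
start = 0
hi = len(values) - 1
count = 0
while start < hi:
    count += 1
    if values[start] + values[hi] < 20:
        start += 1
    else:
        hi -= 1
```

Steps to find pair summing to 20
`count` takes the values: 0 → 1 → 2 → 3 → 4

Answer: 4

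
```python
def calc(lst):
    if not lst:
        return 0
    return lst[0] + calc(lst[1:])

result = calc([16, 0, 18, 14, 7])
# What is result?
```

16 + 0 + 18 + 14 + 7 + 0 = 55

Answer: 55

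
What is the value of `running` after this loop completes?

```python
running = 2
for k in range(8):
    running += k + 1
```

Start at 2, add 1 to 8 = 38
`running` takes the values: 2 → 3 → 5 → 8 → 12 → 17 → 23 → 30 → 38

Answer: 38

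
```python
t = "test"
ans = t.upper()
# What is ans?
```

Trace:
`t = "test"` → t = 'test'
`ans = t.upper()` → ans = 'TEST'
So ans = 'TEST'

Answer: 'TEST'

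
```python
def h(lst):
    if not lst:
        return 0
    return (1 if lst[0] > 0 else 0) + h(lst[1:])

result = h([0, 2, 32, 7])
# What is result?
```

Count of positive elements in [0, 2, 32, 7] = 3

Answer: 3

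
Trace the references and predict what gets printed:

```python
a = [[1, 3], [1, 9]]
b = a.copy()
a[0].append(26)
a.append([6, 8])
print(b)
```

Key concept: shallow copy with nested lists.
Step by step:
`a = [[1, 3], [1, 9]]` → a = [[1, 3], [1, 9]]
`b = a.copy()` → b = [[1, 3], [1, 9]]
`a[0].append(26)` → a = [[1, 3, 26], [1, 9]]; b = [[1, 3, 26], [1, 9]]
`a.append([6, 8])` → a = [[1, 3, 26], [1, 9], [6, 8]]
`print(b)` → prints [[1, 3, 26], [1, 9]]

Answer: [[1, 3, 26], [1, 9]]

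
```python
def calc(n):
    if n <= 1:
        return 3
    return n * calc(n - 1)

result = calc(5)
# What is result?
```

calc(5) = 5 * 4 * 3 * 2 * 3 = 360

Answer: 360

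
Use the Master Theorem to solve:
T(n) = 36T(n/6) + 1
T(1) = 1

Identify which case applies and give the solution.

a=36, b=6, f(n)=1. log_6(36) = 2. Since c=0 < 2, Case 1 applies: T(n) = Θ(n^log_b(a)) = O(n^2).

Answer: O(n^2) - Case 1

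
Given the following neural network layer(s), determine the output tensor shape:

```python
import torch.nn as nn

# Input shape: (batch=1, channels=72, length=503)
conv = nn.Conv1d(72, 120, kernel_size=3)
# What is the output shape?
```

Input: (1, 72, 503) -> Output: (1, 120, 501)

Answer: (1, 120, 501)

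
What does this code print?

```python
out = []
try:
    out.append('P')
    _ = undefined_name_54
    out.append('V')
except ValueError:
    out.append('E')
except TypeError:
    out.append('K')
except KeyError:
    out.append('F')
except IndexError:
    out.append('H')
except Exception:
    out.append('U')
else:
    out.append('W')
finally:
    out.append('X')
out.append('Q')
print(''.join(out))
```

Execution trace: 'P' (try body) → 'U' (except Exception) → 'X' (finally) → 'Q' (after the try/except). Output: PUXQ

Answer: PUXQ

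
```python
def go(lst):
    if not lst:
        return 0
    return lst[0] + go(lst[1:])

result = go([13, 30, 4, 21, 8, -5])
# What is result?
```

13 + 30 + 4 + 21 + 8 + (-5) + 0 = 71

Answer: 71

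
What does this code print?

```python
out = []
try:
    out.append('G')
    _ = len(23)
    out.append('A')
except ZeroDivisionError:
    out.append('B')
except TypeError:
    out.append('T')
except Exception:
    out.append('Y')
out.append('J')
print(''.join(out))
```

Execution trace: 'G' (try body) → 'T' (except TypeError) → 'J' (after the try/except). Output: GTJ

Answer: GTJ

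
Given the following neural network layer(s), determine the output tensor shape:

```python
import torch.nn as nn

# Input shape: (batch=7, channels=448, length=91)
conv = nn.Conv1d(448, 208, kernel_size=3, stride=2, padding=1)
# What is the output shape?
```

Input: (7, 448, 91) -> Output: (7, 208, 46)

Answer: (7, 208, 46)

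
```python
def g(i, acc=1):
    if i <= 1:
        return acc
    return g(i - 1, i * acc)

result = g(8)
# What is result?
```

Accumulator trace (n, acc): (8, 1) -> (7, 8) -> (6, 56) -> (5, 336) -> (4, 1680) -> (3, 6720) -> (2, 20160) -> (1, 40320) -> return 40320

Answer: 40320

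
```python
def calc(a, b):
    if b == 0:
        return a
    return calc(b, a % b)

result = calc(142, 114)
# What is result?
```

calc(142, 114) -> calc(114, 28) -> calc(28, 2) -> calc(2, 0) -> 2

Answer: 2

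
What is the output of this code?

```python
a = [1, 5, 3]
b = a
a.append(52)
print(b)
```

Key concept: basic list aliasing.
Step by step:
`a = [1, 5, 3]` → a = [1, 5, 3]
`b = a` → b = [1, 5, 3] (same object as a)
`a.append(52)` → a = [1, 5, 3, 52] (same object as b); b = [1, 5, 3, 52] (same object as a)
`print(b)` → prints [1, 5, 3, 52]

Answer: [1, 5, 3, 52]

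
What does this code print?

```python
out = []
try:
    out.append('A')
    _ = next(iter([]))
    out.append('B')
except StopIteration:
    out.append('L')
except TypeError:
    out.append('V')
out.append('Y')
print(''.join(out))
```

Execution trace: 'A' (try body) → 'L' (except StopIteration) → 'Y' (after the try/except). Output: ALY

Answer: ALY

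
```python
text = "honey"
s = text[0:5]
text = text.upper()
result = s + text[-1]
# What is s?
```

Trace:
`text = "honey"` → text = 'honey'
`s = text[0:5]` → s = 'honey'
`text = text.upper()` → text = 'HONEY'
`result = s + text[-1]` → result = 'honeyY'
So s = 'honey'

Answer: 'honey'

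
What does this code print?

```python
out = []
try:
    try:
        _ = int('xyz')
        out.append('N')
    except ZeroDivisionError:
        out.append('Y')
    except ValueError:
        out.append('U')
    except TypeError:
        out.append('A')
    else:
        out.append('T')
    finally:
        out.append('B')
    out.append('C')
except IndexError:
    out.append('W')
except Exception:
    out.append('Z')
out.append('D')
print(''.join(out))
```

Execution trace: 'U' (inner except ValueError) → 'B' (inner finally) → 'C' (try body, no exception) → 'D' (after the try/except). Output: UBCD

Answer: UBCD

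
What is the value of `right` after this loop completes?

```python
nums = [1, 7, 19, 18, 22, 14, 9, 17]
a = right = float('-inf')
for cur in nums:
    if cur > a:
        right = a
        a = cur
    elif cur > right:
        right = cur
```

Second largest (with repeats) in [1, 7, 19, 18, 22, 14, 9, 17]
`right` takes the values: -inf → 1 → 7 → 18 → 19

Answer: 19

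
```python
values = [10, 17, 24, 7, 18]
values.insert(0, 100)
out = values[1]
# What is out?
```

Trace:
`values = [10, 17, 24, 7, 18]` → values = [10, 17, 24, 7, 18]
`values.insert(0, 100)` → values = [100, 10, 17, 24, 7, 18]
`out = values[1]` → out = 10
So out = 10

Answer: 10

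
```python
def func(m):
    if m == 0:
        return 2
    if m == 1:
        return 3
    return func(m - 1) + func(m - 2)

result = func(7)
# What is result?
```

Build up from base cases: func(0)=2, func(1)=3, func(2)=5, func(3)=8, func(4)=13, func(5)=21, func(6)=34, ..., func(7)=55

Answer: 55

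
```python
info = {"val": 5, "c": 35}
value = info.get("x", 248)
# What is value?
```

Trace:
`info = {"val": 5, "c": 35}` → info = {'val': 5, 'c': 35}
`value = info.get("x", 248)` → value = 248
So value = 248

Answer: 248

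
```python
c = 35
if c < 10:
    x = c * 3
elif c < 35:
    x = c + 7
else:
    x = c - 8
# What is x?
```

Trace:
`c = 35` → c = 35
`if c < 10: ...` → c < 10 is False, c < 35 is False, take else branch → x = 27
So x = 27

Answer: 27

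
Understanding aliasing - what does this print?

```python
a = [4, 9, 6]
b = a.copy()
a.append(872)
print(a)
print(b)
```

Key concept: list.copy() creates independent copy.
Step by step:
`a = [4, 9, 6]` → a = [4, 9, 6]
`b = a.copy()` → b = [4, 9, 6]
`a.append(872)` → a = [4, 9, 6, 872]
`print(a)` → prints [4, 9, 6, 872]
`print(b)` → prints [4, 9, 6]

Answer:
[4, 9, 6, 872]
[4, 9, 6]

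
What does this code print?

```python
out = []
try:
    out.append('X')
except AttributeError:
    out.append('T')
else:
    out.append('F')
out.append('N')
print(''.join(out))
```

Execution trace: 'X' (try body, no exception) → 'F' (else) → 'N' (after the try/except). Output: XFN

Answer: XFN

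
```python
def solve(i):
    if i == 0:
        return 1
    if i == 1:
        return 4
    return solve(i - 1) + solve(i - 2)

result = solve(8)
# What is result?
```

Build up from base cases: solve(0)=1, solve(1)=4, solve(2)=5, solve(3)=9, solve(4)=14, solve(5)=23, solve(6)=37, ..., solve(8)=97

Answer: 97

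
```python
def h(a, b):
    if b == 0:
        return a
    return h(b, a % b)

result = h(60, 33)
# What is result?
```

h(60, 33) -> h(33, 27) -> h(27, 6) -> h(6, 3) -> h(3, 0) -> 3

Answer: 3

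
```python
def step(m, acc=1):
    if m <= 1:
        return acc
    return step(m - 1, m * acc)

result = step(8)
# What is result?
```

Accumulator trace (n, acc): (8, 1) -> (7, 8) -> (6, 56) -> (5, 336) -> (4, 1680) -> (3, 6720) -> (2, 20160) -> (1, 40320) -> return 40320

Answer: 40320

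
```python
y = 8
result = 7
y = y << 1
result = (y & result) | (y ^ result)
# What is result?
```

Trace:
`y = 8` → y = 8
`result = 7` → result = 7
`y = y << 1` → y = 16
`result = (y & result) | (y ^ result)` → result = 23
So result = 23

Answer: 23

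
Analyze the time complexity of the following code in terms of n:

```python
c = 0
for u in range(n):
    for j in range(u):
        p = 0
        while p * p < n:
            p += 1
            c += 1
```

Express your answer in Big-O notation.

Each loop level contributes: n × n × √n. Multiplying the contributions gives O(n^2√n).

Answer: O(n^2√n)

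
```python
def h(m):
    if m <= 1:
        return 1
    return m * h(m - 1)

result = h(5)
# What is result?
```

h(5) = 5 * 4 * 3 * 2 * 1 = 120

Answer: 120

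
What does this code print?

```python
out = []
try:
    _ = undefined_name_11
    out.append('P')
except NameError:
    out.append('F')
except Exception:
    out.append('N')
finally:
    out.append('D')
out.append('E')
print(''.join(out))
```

Execution trace: 'F' (except NameError) → 'D' (finally) → 'E' (after the try/except). Output: FDE

Answer: FDE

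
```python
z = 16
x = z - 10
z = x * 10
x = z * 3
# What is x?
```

Trace:
`z = 16` → z = 16
`x = z - 10` → x = 6
`z = x * 10` → z = 60
`x = z * 3` → x = 180
So x = 180

Answer: 180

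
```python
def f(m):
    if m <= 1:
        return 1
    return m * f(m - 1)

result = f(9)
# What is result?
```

f(9) = 9 * 8 * 7 * 6 * 5 * 4 * 3 * 2 * 1 = 362880

Answer: 362880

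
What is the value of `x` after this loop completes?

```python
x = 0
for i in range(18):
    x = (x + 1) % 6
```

Increment mod 6, 18 times = 0
`x` takes the values: 0 → 1 → 2 → 3 → 4 → 5 → 0 → 1 → 2 → 3 → 4 → 5 → 0 → 1 → 2 → 3 → 4 → 5 → 0

Answer: 0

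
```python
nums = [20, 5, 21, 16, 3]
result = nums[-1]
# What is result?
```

Trace:
`nums = [20, 5, 21, 16, 3]` → nums = [20, 5, 21, 16, 3]
`result = nums[-1]` → result = 3
So result = 3

Answer: 3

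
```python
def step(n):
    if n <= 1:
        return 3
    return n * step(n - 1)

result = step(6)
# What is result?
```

step(6) = 6 * 5 * 4 * 3 * 2 * 3 = 2160

Answer: 2160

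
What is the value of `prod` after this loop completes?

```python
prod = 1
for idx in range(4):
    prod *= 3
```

3^4 = 81
`prod` takes the values: 1 → 3 → 9 → 27 → 81

Answer: 81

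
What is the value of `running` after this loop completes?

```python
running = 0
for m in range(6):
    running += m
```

Sum of 0 to 5 = 15
`running` takes the values: 0 → 1 → 3 → 6 → 10 → 15

Answer: 15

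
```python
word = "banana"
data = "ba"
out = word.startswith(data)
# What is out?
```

Trace:
`word = "banana"` → word = 'banana'
`data = "ba"` → data = 'ba'
`out = word.startswith(data)` → out = True
So out = True

Answer: True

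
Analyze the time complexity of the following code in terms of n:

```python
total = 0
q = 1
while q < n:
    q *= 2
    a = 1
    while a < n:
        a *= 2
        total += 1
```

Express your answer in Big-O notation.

Each loop level contributes: log n × log n. Multiplying the contributions gives O(log² n).

Answer: O(log² n)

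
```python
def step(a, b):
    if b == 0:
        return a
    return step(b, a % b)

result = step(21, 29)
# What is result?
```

step(21, 29) -> step(29, 21) -> step(21, 8) -> step(8, 5) -> step(5, 3) -> step(3, 2) -> step(2, 1) -> step(1, 0) -> 1

Answer: 1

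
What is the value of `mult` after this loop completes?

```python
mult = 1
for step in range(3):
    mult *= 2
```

2^3 = 8
`mult` takes the values: 1 → 2 → 4 → 8

Answer: 8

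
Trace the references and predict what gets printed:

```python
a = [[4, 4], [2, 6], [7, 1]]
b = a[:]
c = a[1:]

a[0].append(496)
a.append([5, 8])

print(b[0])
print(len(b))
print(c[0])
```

Key concept: slice with nested mutation.
Step by step:
`a = [[4, 4], [2, 6], [7, 1]]` → a = [[4, 4], [2, 6], [7, 1]]
`b = a[:]` → b = [[4, 4], [2, 6], [7, 1]]
`c = a[1:]` → c = [[2, 6], [7, 1]]
`a[0].append(496)` → a = [[4, 4, 496], [2, 6], [7, 1]]; b = [[4, 4, 496], [2, 6], [7, 1]]
`a.append([5, 8])` → a = [[4, 4, 496], [2, 6], [7, 1], [5, 8]]
`print(b[0])` → prints [4, 4, 496]
`print(len(b))` → prints 3
`print(c[0])` → prints [2, 6]

Answer:
[4, 4, 496]
3
[2, 6]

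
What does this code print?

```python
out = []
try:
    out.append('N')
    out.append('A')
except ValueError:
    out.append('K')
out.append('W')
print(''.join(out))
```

Execution trace: 'N' (try body) → 'A' (try body, no exception) → 'W' (after the try/except). Output: NAW

Answer: NAW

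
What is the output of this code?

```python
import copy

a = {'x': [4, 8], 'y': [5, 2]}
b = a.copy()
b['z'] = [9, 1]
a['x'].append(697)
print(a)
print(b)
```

Key concept: shallow copy of dict with mutable values.
Step by step:
`a = {'x': [4, 8], 'y': [5, 2]}` → a = {'x': [4, 8], 'y': [5, 2]}
`b = a.copy()` → b = {'x': [4, 8], 'y': [5, 2]}
`b['z'] = [9, 1]` → b = {'x': [4, 8], 'y': [5, 2], 'z': [9, 1]}
`a['x'].append(697)` → a = {'x': [4, 8, 697], 'y': [5, 2]}; b = {'x': [4, 8, 697], 'y': [5, 2], 'z': [9, 1]}
`print(a)` → prints {'x': [4, 8, 697], 'y': [5, 2]}
`print(b)` → prints {'x': [4, 8, 697], 'y': [5, 2], 'z': [9, 1]}

Answer:
{'x': [4, 8, 697], 'y': [5, 2]}
{'x': [4, 8, 697], 'y': [5, 2], 'z': [9, 1]}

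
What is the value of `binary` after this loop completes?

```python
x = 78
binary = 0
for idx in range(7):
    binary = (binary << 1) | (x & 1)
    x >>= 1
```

Reverse lowest 7 bits of 78
`binary` takes the values: 0 → 1 → 3 → 7 → 14 → 28 → 57

Answer: 57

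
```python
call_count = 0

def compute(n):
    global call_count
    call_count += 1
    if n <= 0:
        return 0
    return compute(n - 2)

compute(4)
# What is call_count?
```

Linear recursion stepping by 2: 3 calls from n=4 down to ≤0.

Answer: 3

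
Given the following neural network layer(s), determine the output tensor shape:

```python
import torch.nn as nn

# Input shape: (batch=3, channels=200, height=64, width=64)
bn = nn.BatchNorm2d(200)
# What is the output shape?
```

Input: (3, 200, 64, 64) -> Output: (3, 200, 64, 64)

Answer: (3, 200, 64, 64)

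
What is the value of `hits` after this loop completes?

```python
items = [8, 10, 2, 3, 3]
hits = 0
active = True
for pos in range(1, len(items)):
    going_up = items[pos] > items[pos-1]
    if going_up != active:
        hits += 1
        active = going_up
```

Count direction changes in [8, 10, 2, 3, 3]
`hits` takes the values: 0 → 1 → 2 → 3

Answer: 3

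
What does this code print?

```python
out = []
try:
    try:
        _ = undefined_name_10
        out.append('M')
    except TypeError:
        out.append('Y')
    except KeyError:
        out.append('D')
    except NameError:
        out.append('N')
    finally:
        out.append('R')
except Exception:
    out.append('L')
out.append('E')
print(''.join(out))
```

Execution trace: 'N' (inner except NameError) → 'R' (inner finally) → 'E' (after the try/except). Output: NRE

Answer: NRE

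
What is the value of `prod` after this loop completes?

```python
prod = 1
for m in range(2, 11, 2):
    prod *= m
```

Product of even numbers 2 to 10
`prod` takes the values: 1 → 2 → 8 → 48 → 384 → 3840

Answer: 3840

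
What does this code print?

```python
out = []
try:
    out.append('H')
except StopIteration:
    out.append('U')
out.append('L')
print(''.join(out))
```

Execution trace: 'H' (try body, no exception) → 'L' (after the try/except). Output: HL

Answer: HL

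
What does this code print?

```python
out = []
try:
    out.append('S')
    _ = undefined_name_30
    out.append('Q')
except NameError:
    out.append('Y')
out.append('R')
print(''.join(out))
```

Execution trace: 'S' (try body) → 'Y' (except NameError) → 'R' (after the try/except). Output: SYR

Answer: SYR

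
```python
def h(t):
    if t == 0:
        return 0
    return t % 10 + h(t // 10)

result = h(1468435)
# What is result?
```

Sum of digits of 1468435: 5 + 3 + 4 + 8 + 6 + 4 + 1 = 31

Answer: 31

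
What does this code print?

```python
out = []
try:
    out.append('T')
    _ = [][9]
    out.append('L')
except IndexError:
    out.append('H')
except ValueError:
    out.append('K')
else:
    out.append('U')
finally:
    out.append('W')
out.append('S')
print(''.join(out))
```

Execution trace: 'T' (try body) → 'H' (except IndexError) → 'W' (finally) → 'S' (after the try/except). Output: THWS

Answer: THWS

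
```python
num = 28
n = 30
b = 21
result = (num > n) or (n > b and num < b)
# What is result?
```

Trace:
`num = 28` → num = 28
`n = 30` → n = 30
`b = 21` → b = 21
`result = (num > n) or (n > b and num < b)` → result = False
So result = False

Answer: False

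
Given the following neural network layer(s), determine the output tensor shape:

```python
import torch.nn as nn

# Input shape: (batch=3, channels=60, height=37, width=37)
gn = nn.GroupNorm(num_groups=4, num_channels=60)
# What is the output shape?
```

Input: (3, 60, 37, 37) -> Output: (3, 60, 37, 37)

Answer: (3, 60, 37, 37)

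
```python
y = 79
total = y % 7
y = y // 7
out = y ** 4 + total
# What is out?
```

Trace:
`y = 79` → y = 79
`total = y % 7` → total = 2
`y = y // 7` → y = 11
`out = y ** 4 + total` → out = 14643
So out = 14643

Answer: 14643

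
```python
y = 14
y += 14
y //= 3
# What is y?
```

Trace:
`y = 14` → y = 14
`y += 14` → y = 28
`y //= 3` → y = 9
So y = 9

Answer: 9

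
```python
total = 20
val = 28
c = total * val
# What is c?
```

Trace:
`total = 20` → total = 20
`val = 28` → val = 28
`c = total * val` → c = 560
So c = 560

Answer: 560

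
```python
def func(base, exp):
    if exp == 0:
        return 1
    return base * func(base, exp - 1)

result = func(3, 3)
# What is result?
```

func(3, 3) = 3 * 3 * 3 = 27

Answer: 27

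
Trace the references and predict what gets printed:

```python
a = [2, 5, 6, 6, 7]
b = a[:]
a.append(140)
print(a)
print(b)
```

Key concept: slice [:] creates copy.
Step by step:
`a = [2, 5, 6, 6, 7]` → a = [2, 5, 6, 6, 7]
`b = a[:]` → b = [2, 5, 6, 6, 7]
`a.append(140)` → a = [2, 5, 6, 6, 7, 140]
`print(a)` → prints [2, 5, 6, 6, 7, 140]
`print(b)` → prints [2, 5, 6, 6, 7]

Answer:
[2, 5, 6, 6, 7, 140]
[2, 5, 6, 6, 7]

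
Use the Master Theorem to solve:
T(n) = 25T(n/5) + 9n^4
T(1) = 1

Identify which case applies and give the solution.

a=25, b=5, f(n)=9n^4. log_5(25) = 2. Since c=4 > 2 and the regularity condition holds (25(n/5)^4 = (25/5^4)n^4 with 25/5^4 < 1), Case 3 applies: T(n) = Θ(f(n)) = O(n^4).

Answer: O(n^4) - Case 3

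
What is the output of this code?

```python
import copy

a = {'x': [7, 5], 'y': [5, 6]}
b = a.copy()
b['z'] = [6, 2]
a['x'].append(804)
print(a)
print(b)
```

Key concept: shallow copy of dict with mutable values.
Step by step:
`a = {'x': [7, 5], 'y': [5, 6]}` → a = {'x': [7, 5], 'y': [5, 6]}
`b = a.copy()` → b = {'x': [7, 5], 'y': [5, 6]}
`b['z'] = [6, 2]` → b = {'x': [7, 5], 'y': [5, 6], 'z': [6, 2]}
`a['x'].append(804)` → a = {'x': [7, 5, 804], 'y': [5, 6]}; b = {'x': [7, 5, 804], 'y': [5, 6], 'z': [6, 2]}
`print(a)` → prints {'x': [7, 5, 804], 'y': [5, 6]}
`print(b)` → prints {'x': [7, 5, 804], 'y': [5, 6], 'z': [6, 2]}

Answer:
{'x': [7, 5, 804], 'y': [5, 6]}
{'x': [7, 5, 804], 'y': [5, 6], 'z': [6, 2]}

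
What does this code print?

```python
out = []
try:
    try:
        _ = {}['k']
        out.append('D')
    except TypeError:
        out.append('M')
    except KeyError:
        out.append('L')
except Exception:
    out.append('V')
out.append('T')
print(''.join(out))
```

Execution trace: 'L' (inner except KeyError) → 'T' (after the try/except). Output: LT

Answer: LT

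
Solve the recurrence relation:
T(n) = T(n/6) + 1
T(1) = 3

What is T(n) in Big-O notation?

Each step divides n by 6 and adds 1. After log_6(n) steps we reach T(1)=3. So T(n) = 1·log_6(n) + 3 = O(log n).

Answer: O(log n)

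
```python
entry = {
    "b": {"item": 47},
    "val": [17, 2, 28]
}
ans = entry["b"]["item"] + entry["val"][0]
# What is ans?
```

Trace:
`entry = { ...` → entry = {'b': {'item': 47}, 'val': [17, 2, 28]}
`ans = entry["b"]["item"] + entry["val"][0]` → ans = 64
So ans = 64

Answer: 64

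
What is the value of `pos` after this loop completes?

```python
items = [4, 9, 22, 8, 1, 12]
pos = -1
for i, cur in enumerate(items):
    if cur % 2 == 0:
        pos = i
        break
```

First even number index in [4, 9, 22, 8, 1, 12]
`pos` takes the values: -1 → 0

Answer: 0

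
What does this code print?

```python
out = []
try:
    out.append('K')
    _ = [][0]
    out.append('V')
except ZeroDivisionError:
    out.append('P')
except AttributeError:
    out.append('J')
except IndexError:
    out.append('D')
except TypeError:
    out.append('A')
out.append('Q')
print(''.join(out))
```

Execution trace: 'K' (try body) → 'D' (except IndexError) → 'Q' (after the try/except). Output: KDQ

Answer: KDQ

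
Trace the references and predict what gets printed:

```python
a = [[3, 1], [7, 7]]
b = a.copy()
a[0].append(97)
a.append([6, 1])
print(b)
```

Key concept: shallow copy with nested lists.
Step by step:
`a = [[3, 1], [7, 7]]` → a = [[3, 1], [7, 7]]
`b = a.copy()` → b = [[3, 1], [7, 7]]
`a[0].append(97)` → a = [[3, 1, 97], [7, 7]]; b = [[3, 1, 97], [7, 7]]
`a.append([6, 1])` → a = [[3, 1, 97], [7, 7], [6, 1]]
`print(b)` → prints [[3, 1, 97], [7, 7]]

Answer: [[3, 1, 97], [7, 7]]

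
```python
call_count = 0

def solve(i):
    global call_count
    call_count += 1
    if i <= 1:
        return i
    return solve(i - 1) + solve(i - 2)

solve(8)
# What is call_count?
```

Calls(i) = 1 + Calls(i-1) + Calls(i-2); Calls(0)=Calls(1)=1. For i=8 this gives 67.

Answer: 67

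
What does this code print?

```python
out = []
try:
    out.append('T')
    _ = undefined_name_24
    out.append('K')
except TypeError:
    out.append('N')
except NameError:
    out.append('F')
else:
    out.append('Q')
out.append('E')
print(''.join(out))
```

Execution trace: 'T' (try body) → 'F' (except NameError) → 'E' (after the try/except). Output: TFE

Answer: TFE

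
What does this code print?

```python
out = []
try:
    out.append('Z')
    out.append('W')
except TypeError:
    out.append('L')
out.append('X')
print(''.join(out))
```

Execution trace: 'Z' (try body) → 'W' (try body, no exception) → 'X' (after the try/except). Output: ZWX

Answer: ZWX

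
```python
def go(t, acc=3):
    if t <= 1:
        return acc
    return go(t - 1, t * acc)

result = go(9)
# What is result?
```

Accumulator trace (n, acc): (9, 3) -> (8, 27) -> (7, 216) -> (6, 1512) -> (5, 9072) -> (4, 45360) -> (3, 181440) -> (2, 544320) -> (1, 1088640) -> return 1088640

Answer: 1088640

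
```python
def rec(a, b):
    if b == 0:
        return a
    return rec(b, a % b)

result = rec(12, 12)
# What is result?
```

rec(12, 12) -> rec(12, 0) -> 12

Answer: 12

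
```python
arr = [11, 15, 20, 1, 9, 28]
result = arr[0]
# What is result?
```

Trace:
`arr = [11, 15, 20, 1, 9, 28]` → arr = [11, 15, 20, 1, 9, 28]
`result = arr[0]` → result = 11
So result = 11

Answer: 11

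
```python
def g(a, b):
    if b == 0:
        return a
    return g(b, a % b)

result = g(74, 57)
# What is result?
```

g(74, 57) -> g(57, 17) -> g(17, 6) -> g(6, 5) -> g(5, 1) -> g(1, 0) -> 1

Answer: 1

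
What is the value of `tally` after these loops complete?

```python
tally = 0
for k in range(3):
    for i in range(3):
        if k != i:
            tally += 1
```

3² - 3 (exclude diagonal)
`tally` takes the values: 0 → 1 → 2 → 3 → 4 → 5 → 6

Answer: 6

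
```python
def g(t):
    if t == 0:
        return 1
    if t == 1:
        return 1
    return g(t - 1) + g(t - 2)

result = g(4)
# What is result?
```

Build up from base cases: g(0)=1, g(1)=1, g(2)=2, g(3)=3, g(4)=5

Answer: 5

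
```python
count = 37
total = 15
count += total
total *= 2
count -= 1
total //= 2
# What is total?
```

Trace:
`count = 37` → count = 37
`total = 15` → total = 15
`count += total` → count = 52
`total *= 2` → total = 30
`count -= 1` → count = 51
`total //= 2` → total = 15
So total = 15

Answer: 15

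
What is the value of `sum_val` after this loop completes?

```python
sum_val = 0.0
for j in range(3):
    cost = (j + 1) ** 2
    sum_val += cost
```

Sum of squared losses 1² + 2² + ... + 3²
`sum_val` takes the values: 0.0 → 1.0 → 5.0 → 14.0

Answer: 14.0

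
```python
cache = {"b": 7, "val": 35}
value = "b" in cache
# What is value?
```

Trace:
`cache = {"b": 7, "val": 35}` → cache = {'b': 7, 'val': 35}
`value = "b" in cache` → value = True
So value = True

Answer: True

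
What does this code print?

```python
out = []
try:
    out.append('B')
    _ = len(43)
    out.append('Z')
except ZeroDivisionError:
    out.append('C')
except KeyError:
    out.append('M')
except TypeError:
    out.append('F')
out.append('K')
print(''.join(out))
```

Execution trace: 'B' (try body) → 'F' (except TypeError) → 'K' (after the try/except). Output: BFK

Answer: BFK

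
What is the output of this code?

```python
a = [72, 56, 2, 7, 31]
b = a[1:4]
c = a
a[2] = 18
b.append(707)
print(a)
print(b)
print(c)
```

Key concept: slice vs alias.
Step by step:
`a = [72, 56, 2, 7, 31]` → a = [72, 56, 2, 7, 31]
`b = a[1:4]` → b = [56, 2, 7]
`c = a` → c = [72, 56, 2, 7, 31] (same object as a)
`a[2] = 18` → a = [72, 56, 18, 7, 31] (same object as c); c = [72, 56, 18, 7, 31] (same object as a)
`b.append(707)` → b = [56, 2, 7, 707]
`print(a)` → prints [72, 56, 18, 7, 31]
`print(b)` → prints [56, 2, 7, 707]
`print(c)` → prints [72, 56, 18, 7, 31]

Answer:
[72, 56, 18, 7, 31]
[56, 2, 7, 707]
[72, 56, 18, 7, 31]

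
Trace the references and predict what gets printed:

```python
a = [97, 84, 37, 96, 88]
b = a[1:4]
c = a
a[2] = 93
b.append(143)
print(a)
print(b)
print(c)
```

Key concept: slice vs alias.
Step by step:
`a = [97, 84, 37, 96, 88]` → a = [97, 84, 37, 96, 88]
`b = a[1:4]` → b = [84, 37, 96]
`c = a` → c = [97, 84, 37, 96, 88] (same object as a)
`a[2] = 93` → a = [97, 84, 93, 96, 88] (same object as c); c = [97, 84, 93, 96, 88] (same object as a)
`b.append(143)` → b = [84, 37, 96, 143]
`print(a)` → prints [97, 84, 93, 96, 88]
`print(b)` → prints [84, 37, 96, 143]
`print(c)` → prints [97, 84, 93, 96, 88]

Answer:
[97, 84, 93, 96, 88]
[84, 37, 96, 143]
[97, 84, 93, 96, 88]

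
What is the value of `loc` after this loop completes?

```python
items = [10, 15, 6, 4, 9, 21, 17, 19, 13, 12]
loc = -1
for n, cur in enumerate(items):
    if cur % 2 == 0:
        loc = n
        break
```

First even number index in [10, 15, 6, 4, 9, 21, 17, 19, 13, 12]
`loc` takes the values: -1 → 0

Answer: 0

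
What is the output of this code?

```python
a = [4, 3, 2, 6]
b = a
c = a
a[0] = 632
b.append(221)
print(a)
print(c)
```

Key concept: multiple aliases.
Step by step:
`a = [4, 3, 2, 6]` → a = [4, 3, 2, 6]
`b = a` → b = [4, 3, 2, 6] (same object as a)
`c = a` → c = [4, 3, 2, 6] (same object as a, b)
`a[0] = 632` → a = [632, 3, 2, 6] (same object as b, c); b = [632, 3, 2, 6] (same object as a, c); c = [632, 3, 2, 6] (same object as a, b)
`b.append(221)` → a = [632, 3, 2, 6, 221] (same object as b, c); b = [632, 3, 2, 6, 221] (same object as a, c); c = [632, 3, 2, 6, 221] (same object as a, b)
`print(a)` → prints [632, 3, 2, 6, 221]
`print(c)` → prints [632, 3, 2, 6, 221]

Answer:
[632, 3, 2, 6, 221]
[632, 3, 2, 6, 221]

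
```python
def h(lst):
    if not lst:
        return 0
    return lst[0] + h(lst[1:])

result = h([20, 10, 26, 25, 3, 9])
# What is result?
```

20 + 10 + 26 + 25 + 3 + 9 + 0 = 93

Answer: 93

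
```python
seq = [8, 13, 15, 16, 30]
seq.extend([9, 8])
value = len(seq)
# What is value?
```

Trace:
`seq = [8, 13, 15, 16, 30]` → seq = [8, 13, 15, 16, 30]
`seq.extend([9, 8])` → seq = [8, 13, 15, 16, 30, 9, 8]
`value = len(seq)` → value = 7
So value = 7

Answer: 7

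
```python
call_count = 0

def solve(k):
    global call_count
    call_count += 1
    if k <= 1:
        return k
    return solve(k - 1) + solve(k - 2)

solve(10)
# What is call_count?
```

Calls(k) = 1 + Calls(k-1) + Calls(k-2); Calls(0)=Calls(1)=1. For k=10 this gives 177.

Answer: 177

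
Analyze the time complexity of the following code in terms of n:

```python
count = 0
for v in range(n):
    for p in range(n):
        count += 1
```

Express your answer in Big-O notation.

Each loop level contributes: n × n. Multiplying the contributions gives O(n^2).

Answer: O(n^2)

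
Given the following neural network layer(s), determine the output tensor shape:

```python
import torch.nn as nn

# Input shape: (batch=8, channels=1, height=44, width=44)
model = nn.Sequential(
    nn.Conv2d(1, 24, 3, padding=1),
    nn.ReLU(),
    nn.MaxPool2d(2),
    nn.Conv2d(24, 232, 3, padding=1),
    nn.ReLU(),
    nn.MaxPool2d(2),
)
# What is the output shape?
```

Input: (8, 1, 44, 44) -> after first Conv2d: (8, 24, 44, 44) -> after first MaxPool2d: (8, 24, 22, 22) -> after second Conv2d: (8, 232, 22, 22) -> Output: (8, 232, 11, 11)

Answer: (8, 232, 11, 11)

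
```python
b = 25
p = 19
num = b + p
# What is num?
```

Trace:
`b = 25` → b = 25
`p = 19` → p = 19
`num = b + p` → num = 44
So num = 44

Answer: 44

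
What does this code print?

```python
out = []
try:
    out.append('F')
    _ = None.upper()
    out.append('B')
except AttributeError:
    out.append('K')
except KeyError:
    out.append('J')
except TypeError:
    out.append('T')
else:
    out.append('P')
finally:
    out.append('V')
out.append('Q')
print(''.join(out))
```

Execution trace: 'F' (try body) → 'K' (except AttributeError) → 'V' (finally) → 'Q' (after the try/except). Output: FKVQ

Answer: FKVQ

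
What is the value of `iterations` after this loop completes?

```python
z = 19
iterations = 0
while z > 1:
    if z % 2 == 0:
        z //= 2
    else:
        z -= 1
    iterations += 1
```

Steps to reduce 19 to 1
`iterations` takes the values: 0 → 1 → 2 → 3 → 4 → 5 → 6

Answer: 6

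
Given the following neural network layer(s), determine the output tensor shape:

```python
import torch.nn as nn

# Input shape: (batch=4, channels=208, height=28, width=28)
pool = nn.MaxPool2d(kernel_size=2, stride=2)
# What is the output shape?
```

Input: (4, 208, 28, 28) -> Output: (4, 208, 14, 14)

Answer: (4, 208, 14, 14)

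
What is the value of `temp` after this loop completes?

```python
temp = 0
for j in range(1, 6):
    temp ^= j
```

XOR of 1 to 5
`temp` takes the values: 0 → 1 → 3 → 0 → 4 → 1

Answer: 1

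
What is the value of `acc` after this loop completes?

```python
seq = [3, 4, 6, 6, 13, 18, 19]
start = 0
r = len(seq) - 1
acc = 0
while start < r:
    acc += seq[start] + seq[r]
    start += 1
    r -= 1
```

Sum of pairs from ends
`acc` takes the values: 0 → 22 → 44 → 63

Answer: 63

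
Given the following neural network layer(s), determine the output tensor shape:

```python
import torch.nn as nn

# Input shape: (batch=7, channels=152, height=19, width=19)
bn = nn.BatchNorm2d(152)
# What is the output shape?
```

Input: (7, 152, 19, 19) -> Output: (7, 152, 19, 19)

Answer: (7, 152, 19, 19)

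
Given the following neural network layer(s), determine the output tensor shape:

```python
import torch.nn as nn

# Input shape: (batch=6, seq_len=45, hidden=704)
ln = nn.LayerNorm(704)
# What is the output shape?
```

Input: (6, 45, 704) -> Output: (6, 45, 704)

Answer: (6, 45, 704)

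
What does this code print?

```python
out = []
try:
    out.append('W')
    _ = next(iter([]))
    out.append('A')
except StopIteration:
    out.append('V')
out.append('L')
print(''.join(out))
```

Execution trace: 'W' (try body) → 'V' (except StopIteration) → 'L' (after the try/except). Output: WVL

Answer: WVL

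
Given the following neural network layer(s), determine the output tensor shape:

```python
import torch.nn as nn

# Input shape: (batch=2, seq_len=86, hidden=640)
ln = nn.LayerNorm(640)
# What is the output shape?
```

Input: (2, 86, 640) -> Output: (2, 86, 640)

Answer: (2, 86, 640)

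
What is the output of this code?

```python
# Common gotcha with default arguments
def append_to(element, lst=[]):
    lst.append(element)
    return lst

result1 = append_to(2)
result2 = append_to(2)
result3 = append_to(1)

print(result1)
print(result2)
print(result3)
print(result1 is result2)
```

Key concept: mutable default argument gotcha.
Step by step:
`result1 = append_to(2)` → result1 = [2]
`result2 = append_to(2)` → result1 = [2, 2] (same object as result2); result2 = [2, 2] (same object as result1)
`result3 = append_to(1)` → result1 = [2, 2, 1] (same object as result2, result3); result2 = [2, 2, 1] (same object as result1, result3); result3 = [2, 2, 1] (same object as result1, result2)
`print(result1)` → prints [2, 2, 1]
`print(result2)` → prints [2, 2, 1]
`print(result3)` → prints [2, 2, 1]
`print(result1 is result2)` → prints True

Answer:
[2, 2, 1]
[2, 2, 1]
[2, 2, 1]
True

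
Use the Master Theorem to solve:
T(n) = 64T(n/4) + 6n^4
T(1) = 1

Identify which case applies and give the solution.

a=64, b=4, f(n)=6n^4. log_4(64) = 3. Since c=4 > 3 and the regularity condition holds (64(n/4)^4 = (64/4^4)n^4 with 64/4^4 < 1), Case 3 applies: T(n) = Θ(f(n)) = O(n^4).

Answer: O(n^4) - Case 3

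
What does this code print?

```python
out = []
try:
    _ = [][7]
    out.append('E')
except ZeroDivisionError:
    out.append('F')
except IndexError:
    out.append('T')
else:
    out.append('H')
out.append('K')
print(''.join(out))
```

Execution trace: 'T' (except IndexError) → 'K' (after the try/except). Output: TK

Answer: TK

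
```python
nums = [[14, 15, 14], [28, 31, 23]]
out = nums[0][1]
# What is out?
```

Trace:
`nums = [[14, 15, 14], [28, 31, 23]]` → nums = [[14, 15, 14], [28, 31, 23]]
`out = nums[0][1]` → out = 15
So out = 15

Answer: 15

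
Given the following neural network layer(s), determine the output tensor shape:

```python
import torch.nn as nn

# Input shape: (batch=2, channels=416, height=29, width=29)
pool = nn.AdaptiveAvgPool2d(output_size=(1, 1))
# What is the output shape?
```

Input: (2, 416, 29, 29) -> Output: (2, 416, 1, 1)

Answer: (2, 416, 1, 1)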